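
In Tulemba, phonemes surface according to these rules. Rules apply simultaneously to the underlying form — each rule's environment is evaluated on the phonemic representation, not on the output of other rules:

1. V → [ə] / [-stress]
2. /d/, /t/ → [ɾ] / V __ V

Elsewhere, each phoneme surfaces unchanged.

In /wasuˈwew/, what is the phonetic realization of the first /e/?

[e]

/e/ (between /w/ and /w/) fails the environment for rule 1, so it stays [e].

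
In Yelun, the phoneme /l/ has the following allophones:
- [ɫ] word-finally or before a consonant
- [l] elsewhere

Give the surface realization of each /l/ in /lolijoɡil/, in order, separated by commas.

[l], [l], [ɫ]

Occurrence 1 (position 1): no conditioning environment matches → elsewhere allophone [l].
Occurrence 2 (position 3): no conditioning environment matches → elsewhere allophone [l].
Occurrence 3 (position 9): word-finally or before a consonant → [ɫ].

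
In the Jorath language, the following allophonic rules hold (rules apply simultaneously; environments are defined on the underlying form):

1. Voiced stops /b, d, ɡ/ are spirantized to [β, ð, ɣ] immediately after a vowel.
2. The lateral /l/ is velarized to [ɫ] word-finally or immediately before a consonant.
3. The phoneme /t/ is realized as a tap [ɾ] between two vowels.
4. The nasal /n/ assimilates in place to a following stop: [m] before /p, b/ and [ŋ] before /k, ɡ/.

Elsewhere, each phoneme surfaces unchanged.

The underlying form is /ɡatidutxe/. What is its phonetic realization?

[ɡaɾiðutxe]

/ɡ/ (word-initial) is in the target of rule 1 but the environment (immediately after a vowel) is not met → [ɡ].
/a/ stays [a].
Rule 3 applies to /t/ (between /a/ and /i/: between two vowels) → [ɾ].
/i/ (between /t/ and /d/) is unaffected → [i].
Rule 1 applies to /d/ (between /i/ and /u/: immediately after a vowel) → [ð].
/u/ stays [u].
/t/ (between /u/ and /x/): rule 3 targets it, but not between two vowels → unchanged [t].
/x/ (between /t/ and /e/): no rule targets it → [x].
/e/ stays [e].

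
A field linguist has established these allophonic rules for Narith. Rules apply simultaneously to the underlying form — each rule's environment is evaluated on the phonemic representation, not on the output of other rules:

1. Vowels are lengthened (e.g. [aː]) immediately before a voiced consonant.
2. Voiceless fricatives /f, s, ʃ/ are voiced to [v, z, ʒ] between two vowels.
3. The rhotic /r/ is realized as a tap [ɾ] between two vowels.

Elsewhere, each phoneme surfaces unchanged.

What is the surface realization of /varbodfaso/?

[vaːrboːdfazo]

/v/ stays [v].
/a/ meets the environment for rule 1 (before a voiced consonant) → [aː].
/r/ — between /a/ and /b/; rule 3 does not apply here → [r].
/b/ stays [b].
/o/ (between /b/ and /d/): before a voiced consonant, so rule 1 applies → [oː].
/d/ (between /o/ and /f/): no rule targets it → [d].
/f/ — between /d/ and /a/; rule 2 does not apply here → [f].
/a/ (between /f/ and /s/) is in the target of rule 1 but the environment (before a voiced consonant) is not met → [a].
/s/ meets the environment for rule 2 (between two vowels) → [z].
/o/ (word-final) is in the target of rule 1 but the environment (before a voiced consonant) is not met → [o].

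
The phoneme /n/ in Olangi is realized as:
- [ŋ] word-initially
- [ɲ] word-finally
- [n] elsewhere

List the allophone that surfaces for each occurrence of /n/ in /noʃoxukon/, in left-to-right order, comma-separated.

[ŋ], [ɲ]

Occurrence 1 (position 1): word-initially → [ŋ].
Occurrence 2 (position 9): word-finally → [ɲ].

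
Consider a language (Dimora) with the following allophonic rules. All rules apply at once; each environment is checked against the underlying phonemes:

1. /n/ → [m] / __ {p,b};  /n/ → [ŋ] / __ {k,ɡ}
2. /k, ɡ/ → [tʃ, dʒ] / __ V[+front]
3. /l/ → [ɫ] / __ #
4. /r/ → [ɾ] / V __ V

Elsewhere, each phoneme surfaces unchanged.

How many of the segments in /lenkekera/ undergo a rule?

4

Segments that undergo a rule: /n/ → [ŋ] (rule 1); /k/ → [tʃ] (rule 2); /k/ → [tʃ] (rule 2); /r/ → [ɾ] (rule 4).
All other segments surface unchanged.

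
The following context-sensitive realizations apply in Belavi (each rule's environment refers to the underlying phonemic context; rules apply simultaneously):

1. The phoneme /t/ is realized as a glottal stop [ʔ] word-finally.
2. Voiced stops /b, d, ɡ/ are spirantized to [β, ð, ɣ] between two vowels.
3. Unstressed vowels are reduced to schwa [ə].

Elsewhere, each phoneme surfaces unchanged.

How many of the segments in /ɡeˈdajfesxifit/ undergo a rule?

Segments that undergo a rule: /e/ → [ə] (rule 3); /d/ → [ð] (rule 2); /e/ → [ə] (rule 3); /i/ → [ə] (rule 3); /i/ → [ə] (rule 3); /t/ → [ʔ] (rule 1).
All other segments surface unchanged.

6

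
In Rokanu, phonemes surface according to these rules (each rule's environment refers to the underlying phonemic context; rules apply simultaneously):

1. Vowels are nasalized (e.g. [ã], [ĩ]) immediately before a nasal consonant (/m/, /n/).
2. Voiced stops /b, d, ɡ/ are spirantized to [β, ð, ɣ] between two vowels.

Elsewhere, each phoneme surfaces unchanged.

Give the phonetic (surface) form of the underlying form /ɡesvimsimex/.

[ɡesvĩmsĩmex]

/ɡ/ — word-initial; rule 2 does not apply here → [ɡ].
/e/ (between /ɡ/ and /s/) fails the environment for rule 1, so it stays [e].
/s/ stays [s].
/v/ stays [v].
/i/ (between /v/ and /m/): before a nasal consonant, so rule 1 applies → [ĩ].
/m/ — not in any rule's target class → [m].
/s/ (between /m/ and /i/) is unaffected → [s].
/i/ (between /s/ and /m/): before a nasal consonant, so rule 1 applies → [ĩ].
/m/ stays [m].
/e/ (between /m/ and /x/) is in the target of rule 1 but the environment (before a nasal consonant) is not met → [e].
/x/ (word-final): no rule targets it → [x].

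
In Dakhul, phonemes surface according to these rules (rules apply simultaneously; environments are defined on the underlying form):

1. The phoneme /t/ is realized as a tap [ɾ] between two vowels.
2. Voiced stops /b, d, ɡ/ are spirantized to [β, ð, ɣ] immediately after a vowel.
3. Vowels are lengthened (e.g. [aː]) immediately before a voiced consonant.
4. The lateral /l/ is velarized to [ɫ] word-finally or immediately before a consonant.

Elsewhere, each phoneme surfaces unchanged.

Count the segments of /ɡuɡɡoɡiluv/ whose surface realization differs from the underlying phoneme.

6

Segments that undergo a rule: /u/ → [uː] (rule 3); /ɡ/ → [ɣ] (rule 2); /o/ → [oː] (rule 3); /ɡ/ → [ɣ] (rule 2); /i/ → [iː] (rule 3); /u/ → [uː] (rule 3).
All other segments surface unchanged.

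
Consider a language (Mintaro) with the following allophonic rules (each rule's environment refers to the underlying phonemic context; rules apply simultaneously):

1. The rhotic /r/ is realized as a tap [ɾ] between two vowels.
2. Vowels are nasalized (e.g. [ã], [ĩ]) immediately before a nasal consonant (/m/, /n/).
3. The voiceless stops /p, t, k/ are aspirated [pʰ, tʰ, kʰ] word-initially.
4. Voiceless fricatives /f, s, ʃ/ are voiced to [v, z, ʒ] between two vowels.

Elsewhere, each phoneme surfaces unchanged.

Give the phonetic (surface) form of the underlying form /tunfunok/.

[tʰũnfũnok]

Rule 3 applies to /t/ (word-initial: word-initially) → [tʰ].
/u/ meets the environment for rule 2 (before a nasal consonant) → [ũ].
/n/ (between /u/ and /f/) is unaffected → [n].
/f/ (between /n/ and /u/): rule 4 targets it, but not between two vowels → unchanged [f].
/u/ (between /f/ and /n/): before a nasal consonant, so rule 2 applies → [ũ].
/n/ — not in any rule's target class → [n].
/o/ (between /n/ and /k/) fails the environment for rule 2, so it stays [o].
/k/ (word-final) fails the environment for rule 3, so it stays [k].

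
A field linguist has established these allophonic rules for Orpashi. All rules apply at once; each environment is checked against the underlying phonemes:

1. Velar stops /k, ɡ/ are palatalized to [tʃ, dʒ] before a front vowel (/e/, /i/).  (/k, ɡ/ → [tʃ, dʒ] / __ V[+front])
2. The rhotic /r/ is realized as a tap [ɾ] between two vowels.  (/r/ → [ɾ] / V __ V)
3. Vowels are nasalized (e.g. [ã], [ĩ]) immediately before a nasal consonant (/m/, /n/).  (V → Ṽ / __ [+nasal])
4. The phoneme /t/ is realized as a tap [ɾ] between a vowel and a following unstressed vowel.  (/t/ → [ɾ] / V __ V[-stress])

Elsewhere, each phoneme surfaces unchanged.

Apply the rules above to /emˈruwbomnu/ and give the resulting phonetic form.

[ẽmˈruwbõmnu]

/e/ — word-initial, before a nasal consonant — surfaces as [ẽ] (rule 3).
/m/ (between /e/ and /r/) is unaffected → [m].
/r/ (between /m/ and /u/) fails the environment for rule 2, so it stays [r].
/u/ (between /r/ and /w/): rule 3 targets it, but not before a nasal consonant → unchanged [u].
/w/ (between /u/ and /b/) is unaffected → [w].
/b/ (between /w/ and /o/) is unaffected → [b].
/o/ — between /b/ and /m/, before a nasal consonant — surfaces as [õ] (rule 3).
/m/ (between /o/ and /n/): no rule targets it → [m].
/n/ (between /m/ and /u/): no rule targets it → [n].
/u/ — word-final; rule 3 does not apply here → [u].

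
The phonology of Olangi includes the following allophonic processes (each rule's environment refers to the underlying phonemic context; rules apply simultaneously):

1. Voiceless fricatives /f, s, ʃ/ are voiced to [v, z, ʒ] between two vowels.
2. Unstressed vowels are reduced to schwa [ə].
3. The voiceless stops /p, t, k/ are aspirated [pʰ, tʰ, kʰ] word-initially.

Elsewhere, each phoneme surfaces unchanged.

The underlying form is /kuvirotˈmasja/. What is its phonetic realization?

/k/ (word-initial) occurs word-initially → [kʰ] by rule 3.
/u/ — between /k/ and /v/, in an unstressed syllable — surfaces as [ə] (rule 2).
/v/ stays [v].
/i/ meets the environment for rule 2 (in an unstressed syllable) → [ə].
/r/ (between /i/ and /o/) is unaffected → [r].
/o/ meets the environment for rule 2 (in an unstressed syllable) → [ə].
/t/ (between /o/ and /m/) fails the environment for rule 3, so it stays [t].
/m/ (between /t/ and /a/): no rule targets it → [m].
/a/ (between /m/ and /s/) is in the target of rule 2 but the environment (in an unstressed syllable) is not met → [a].
/s/ (between /a/ and /j/) is in the target of rule 1 but the environment (between two vowels) is not met → [s].
/j/ (between /s/ and /a/): no rule targets it → [j].
/a/ (word-final) occurs in an unstressed syllable → [ə] by rule 2.

[kʰəvərətˈmasjə]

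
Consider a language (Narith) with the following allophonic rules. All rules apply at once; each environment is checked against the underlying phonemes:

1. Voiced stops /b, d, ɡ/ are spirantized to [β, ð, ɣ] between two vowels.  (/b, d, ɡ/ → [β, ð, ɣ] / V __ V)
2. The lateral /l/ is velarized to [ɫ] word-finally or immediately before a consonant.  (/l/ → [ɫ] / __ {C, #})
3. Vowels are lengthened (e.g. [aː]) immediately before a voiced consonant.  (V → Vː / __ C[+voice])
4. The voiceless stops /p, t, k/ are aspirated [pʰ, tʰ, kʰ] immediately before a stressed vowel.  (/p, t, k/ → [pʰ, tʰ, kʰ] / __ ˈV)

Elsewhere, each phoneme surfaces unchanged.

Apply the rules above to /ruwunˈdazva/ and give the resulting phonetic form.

[ruːwuːnˈdaːzva]

/r/ (word-initial): no rule targets it → [r].
Rule 3 applies to /u/ (between /r/ and /w/: before a voiced consonant) → [uː].
/w/ — not in any rule's target class → [w].
Rule 3 applies to /u/ (between /w/ and /n/: before a voiced consonant) → [uː].
/n/ stays [n].
/d/ (between /n/ and /a/) is in the target of rule 1 but the environment (between two vowels) is not met → [d].
/a/ — between /d/ and /z/, before a voiced consonant — surfaces as [aː] (rule 3).
/z/ — not in any rule's target class → [z].
/v/ (between /z/ and /a/) is unaffected → [v].
/a/ (word-final): rule 3 targets it, but not before a voiced consonant → unchanged [a].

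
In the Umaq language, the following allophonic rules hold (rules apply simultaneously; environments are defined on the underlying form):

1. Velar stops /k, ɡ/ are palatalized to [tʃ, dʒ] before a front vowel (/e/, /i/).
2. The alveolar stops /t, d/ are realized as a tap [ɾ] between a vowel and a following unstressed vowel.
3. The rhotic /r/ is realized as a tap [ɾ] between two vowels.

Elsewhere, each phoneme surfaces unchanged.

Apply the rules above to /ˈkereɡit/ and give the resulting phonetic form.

/k/ — word-initial, before a front vowel — surfaces as [tʃ] (rule 1).
/e/ stays [e].
/r/ (between /e/ and /e/): between two vowels, so rule 3 applies → [ɾ].
/e/ (between /r/ and /ɡ/): no rule targets it → [e].
/ɡ/ — between /e/ and /i/, before a front vowel — surfaces as [dʒ] (rule 1).
/i/ stays [i].
/t/ — word-final; rule 2 does not apply here → [t].

[ˈtʃeɾedʒit]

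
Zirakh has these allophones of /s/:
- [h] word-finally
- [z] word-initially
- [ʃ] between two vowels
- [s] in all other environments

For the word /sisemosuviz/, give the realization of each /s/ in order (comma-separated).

[z], [ʃ], [ʃ]

Occurrence 1 (position 1): word-initially → [z].
Occurrence 2 (position 3): between two vowels → [ʃ].
Occurrence 3 (position 7): between two vowels → [ʃ].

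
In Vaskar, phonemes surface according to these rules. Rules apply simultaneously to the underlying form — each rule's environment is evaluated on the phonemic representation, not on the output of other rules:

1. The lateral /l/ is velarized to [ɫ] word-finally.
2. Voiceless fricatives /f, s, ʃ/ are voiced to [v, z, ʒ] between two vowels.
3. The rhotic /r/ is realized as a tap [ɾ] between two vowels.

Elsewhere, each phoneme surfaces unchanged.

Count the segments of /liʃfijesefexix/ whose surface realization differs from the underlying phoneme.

Segments that undergo a rule: /s/ → [z] (rule 2); /f/ → [v] (rule 2).
All other segments surface unchanged.

2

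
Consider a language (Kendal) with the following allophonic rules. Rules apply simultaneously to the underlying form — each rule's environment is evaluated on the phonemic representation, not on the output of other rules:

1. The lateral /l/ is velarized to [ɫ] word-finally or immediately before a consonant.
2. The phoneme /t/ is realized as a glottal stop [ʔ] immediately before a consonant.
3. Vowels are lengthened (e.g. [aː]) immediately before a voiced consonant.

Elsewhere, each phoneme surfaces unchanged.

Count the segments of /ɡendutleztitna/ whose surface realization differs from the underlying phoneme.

Segments that undergo a rule: /e/ → [eː] (rule 3); /t/ → [ʔ] (rule 2); /e/ → [eː] (rule 3); /t/ → [ʔ] (rule 2).
All other segments surface unchanged.

4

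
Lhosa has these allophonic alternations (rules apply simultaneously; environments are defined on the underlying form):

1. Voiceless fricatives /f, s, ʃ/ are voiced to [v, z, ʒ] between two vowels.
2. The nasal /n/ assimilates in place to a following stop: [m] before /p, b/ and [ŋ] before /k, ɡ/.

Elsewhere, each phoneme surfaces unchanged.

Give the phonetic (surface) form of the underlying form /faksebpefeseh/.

[faksebpevezeh]

/f/ — word-initial; rule 1 does not apply here → [f].
/a/ — not in any rule's target class → [a].
/k/ stays [k].
/s/ — between /k/ and /e/; rule 1 does not apply here → [s].
/e/ — not in any rule's target class → [e].
/b/ (between /e/ and /p/): no rule targets it → [b].
/p/ — not in any rule's target class → [p].
/e/ (between /p/ and /f/) is unaffected → [e].
Rule 1 applies to /f/ (between /e/ and /e/: between two vowels) → [v].
/e/ (between /f/ and /s/) is unaffected → [e].
/s/ (between /e/ and /e/) occurs between two vowels → [z] by rule 1.
/e/ — not in any rule's target class → [e].
/h/ — not in any rule's target class → [h].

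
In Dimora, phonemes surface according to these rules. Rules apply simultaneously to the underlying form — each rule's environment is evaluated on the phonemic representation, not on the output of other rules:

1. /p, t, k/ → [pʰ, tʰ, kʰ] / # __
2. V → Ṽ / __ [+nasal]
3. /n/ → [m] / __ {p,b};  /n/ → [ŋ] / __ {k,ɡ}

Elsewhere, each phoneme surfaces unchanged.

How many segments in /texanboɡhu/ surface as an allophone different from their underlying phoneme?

3

Segments that undergo a rule: /t/ → [tʰ] (rule 1); /a/ → [ã] (rule 2); /n/ → [m] (rule 3).
All other segments surface unchanged.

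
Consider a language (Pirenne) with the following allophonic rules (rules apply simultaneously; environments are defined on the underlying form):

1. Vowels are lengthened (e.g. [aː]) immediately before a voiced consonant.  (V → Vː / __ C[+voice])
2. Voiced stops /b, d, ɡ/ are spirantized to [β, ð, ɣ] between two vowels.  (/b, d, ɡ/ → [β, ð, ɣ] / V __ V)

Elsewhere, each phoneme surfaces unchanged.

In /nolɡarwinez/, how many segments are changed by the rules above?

4

Segments that undergo a rule: /o/ → [oː] (rule 1); /a/ → [aː] (rule 1); /i/ → [iː] (rule 1); /e/ → [eː] (rule 1).
All other segments surface unchanged.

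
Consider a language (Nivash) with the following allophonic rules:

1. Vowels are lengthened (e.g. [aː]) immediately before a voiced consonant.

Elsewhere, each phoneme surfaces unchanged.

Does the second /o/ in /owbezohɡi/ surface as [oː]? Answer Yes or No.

/o/ (between /z/ and /h/) fails the environment for rule 1, so it stays [o].
The actual realization is [o], not [oː].

No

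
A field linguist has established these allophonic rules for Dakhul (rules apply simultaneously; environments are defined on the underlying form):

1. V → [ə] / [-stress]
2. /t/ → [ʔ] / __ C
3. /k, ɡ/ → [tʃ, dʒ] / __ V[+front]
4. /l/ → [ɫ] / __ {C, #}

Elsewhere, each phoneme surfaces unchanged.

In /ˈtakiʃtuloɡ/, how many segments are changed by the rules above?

Segments that undergo a rule: /k/ → [tʃ] (rule 3); /i/ → [ə] (rule 1); /u/ → [ə] (rule 1); /o/ → [ə] (rule 1).
All other segments surface unchanged.

4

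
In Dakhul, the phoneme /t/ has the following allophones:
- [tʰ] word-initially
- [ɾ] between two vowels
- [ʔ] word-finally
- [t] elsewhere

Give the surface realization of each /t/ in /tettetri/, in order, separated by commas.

[tʰ], [t], [t], [t]

Occurrence 1 (position 1): word-initially → [tʰ].
Occurrence 2 (position 3): no conditioning environment matches → elsewhere allophone [t].
Occurrence 3 (position 4): no conditioning environment matches → elsewhere allophone [t].
Occurrence 4 (position 6): no conditioning environment matches → elsewhere allophone [t].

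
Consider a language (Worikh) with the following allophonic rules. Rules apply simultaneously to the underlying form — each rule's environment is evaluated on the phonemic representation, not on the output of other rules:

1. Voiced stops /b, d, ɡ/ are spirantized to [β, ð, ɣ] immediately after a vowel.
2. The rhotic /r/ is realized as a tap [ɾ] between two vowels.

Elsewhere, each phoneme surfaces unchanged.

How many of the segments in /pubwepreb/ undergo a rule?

2

Segments that undergo a rule: /b/ → [β] (rule 1); /b/ → [β] (rule 1).
All other segments surface unchanged.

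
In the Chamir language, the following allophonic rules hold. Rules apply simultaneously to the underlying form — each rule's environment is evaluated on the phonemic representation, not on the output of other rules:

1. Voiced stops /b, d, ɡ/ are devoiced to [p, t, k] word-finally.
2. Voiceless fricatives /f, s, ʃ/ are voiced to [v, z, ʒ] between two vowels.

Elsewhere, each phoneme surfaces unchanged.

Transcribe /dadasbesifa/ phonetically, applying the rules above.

/d/ (word-initial) fails the environment for rule 1, so it stays [d].
/d/ — between /a/ and /a/; rule 1 does not apply here → [d].
/s/ (between /a/ and /b/) is in the target of rule 2 but the environment (between two vowels) is not met → [s].
/b/ (between /s/ and /e/) fails the environment for rule 1, so it stays [b].
/s/ meets the environment for rule 2 (between two vowels) → [z].
Rule 2 applies to /f/ (between /i/ and /a/: between two vowels) → [v].

[dadasbeziva]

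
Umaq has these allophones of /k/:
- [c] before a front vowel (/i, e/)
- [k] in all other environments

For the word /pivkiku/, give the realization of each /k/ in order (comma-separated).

Occurrence 1 (position 4): before a front vowel → [c].
Occurrence 2 (position 6): no conditioning environment matches → elsewhere allophone [k].

[c], [k]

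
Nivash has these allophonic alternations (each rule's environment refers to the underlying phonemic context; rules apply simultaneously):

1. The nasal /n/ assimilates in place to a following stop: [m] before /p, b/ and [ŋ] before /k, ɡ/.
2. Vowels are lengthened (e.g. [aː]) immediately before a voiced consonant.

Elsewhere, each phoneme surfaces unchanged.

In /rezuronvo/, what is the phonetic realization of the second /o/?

/o/ (word-final) is in the target of rule 2 but the environment (before a voiced consonant) is not met → [o].

[o]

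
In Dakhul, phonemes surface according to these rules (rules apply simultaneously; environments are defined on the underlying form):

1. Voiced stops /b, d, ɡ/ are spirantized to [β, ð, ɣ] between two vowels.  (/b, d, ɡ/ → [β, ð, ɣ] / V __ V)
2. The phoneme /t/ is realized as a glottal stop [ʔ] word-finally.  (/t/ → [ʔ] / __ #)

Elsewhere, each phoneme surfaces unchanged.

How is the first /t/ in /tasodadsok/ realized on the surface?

[t]

/t/ (word-initial): rule 2 targets it, but not word-finally → unchanged [t].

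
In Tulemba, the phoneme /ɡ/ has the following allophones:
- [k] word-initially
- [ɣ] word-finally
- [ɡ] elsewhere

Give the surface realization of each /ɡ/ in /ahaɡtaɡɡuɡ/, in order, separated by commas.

[ɡ], [ɡ], [ɡ], [ɣ]

Occurrence 1 (position 4): no conditioning environment matches → elsewhere allophone [ɡ].
Occurrence 2 (position 7): no conditioning environment matches → elsewhere allophone [ɡ].
Occurrence 3 (position 8): no conditioning environment matches → elsewhere allophone [ɡ].
Occurrence 4 (position 10): word-finally → [ɣ].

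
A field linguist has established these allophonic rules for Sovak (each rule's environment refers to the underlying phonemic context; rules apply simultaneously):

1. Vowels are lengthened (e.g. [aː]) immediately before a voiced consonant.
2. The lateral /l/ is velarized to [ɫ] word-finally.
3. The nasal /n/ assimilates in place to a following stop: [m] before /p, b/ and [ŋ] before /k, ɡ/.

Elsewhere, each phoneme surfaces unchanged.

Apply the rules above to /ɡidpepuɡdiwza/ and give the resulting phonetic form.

[ɡiːdpepuːɡdiːwza]

/ɡ/ (word-initial) is unaffected → [ɡ].
/i/ (between /ɡ/ and /d/): before a voiced consonant, so rule 1 applies → [iː].
/d/ — not in any rule's target class → [d].
/p/ — not in any rule's target class → [p].
/e/ (between /p/ and /p/): rule 1 targets it, but not before a voiced consonant → unchanged [e].
/p/ (between /e/ and /u/): no rule targets it → [p].
/u/ (between /p/ and /ɡ/) occurs before a voiced consonant → [uː] by rule 1.
/ɡ/ stays [ɡ].
/d/ (between /ɡ/ and /i/) is unaffected → [d].
/i/ — between /d/ and /w/, before a voiced consonant — surfaces as [iː] (rule 1).
/w/ (between /i/ and /z/) is unaffected → [w].
/z/ (between /w/ and /a/) is unaffected → [z].
/a/ (word-final): rule 1 targets it, but not before a voiced consonant → unchanged [a].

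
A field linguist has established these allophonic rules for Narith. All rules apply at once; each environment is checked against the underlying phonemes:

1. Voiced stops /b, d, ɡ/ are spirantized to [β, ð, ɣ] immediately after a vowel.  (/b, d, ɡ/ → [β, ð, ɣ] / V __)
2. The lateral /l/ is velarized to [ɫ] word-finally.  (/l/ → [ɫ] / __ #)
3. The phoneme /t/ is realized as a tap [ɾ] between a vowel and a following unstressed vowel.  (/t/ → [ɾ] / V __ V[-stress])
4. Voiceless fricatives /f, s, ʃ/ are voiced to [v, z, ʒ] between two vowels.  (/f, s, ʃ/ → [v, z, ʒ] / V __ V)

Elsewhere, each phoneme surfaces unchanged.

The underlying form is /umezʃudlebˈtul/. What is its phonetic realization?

/u/ (word-initial): no rule targets it → [u].
/m/ (between /u/ and /e/) is unaffected → [m].
/e/ stays [e].
/z/ stays [z].
/ʃ/ (between /z/ and /u/) is in the target of rule 4 but the environment (between two vowels) is not met → [ʃ].
/u/ (between /ʃ/ and /d/) is unaffected → [u].
/d/ (between /u/ and /l/): immediately after a vowel, so rule 1 applies → [ð].
/l/ (between /d/ and /e/) is in the target of rule 2 but the environment (word-finally) is not met → [l].
/e/ stays [e].
/b/ meets the environment for rule 1 (immediately after a vowel) → [β].
/t/ (between /b/ and /u/) fails the environment for rule 3, so it stays [t].
/u/ (between /t/ and /l/) is unaffected → [u].
Rule 2 applies to /l/ (word-final: word-finally) → [ɫ].

[umezʃuðleβˈtuɫ]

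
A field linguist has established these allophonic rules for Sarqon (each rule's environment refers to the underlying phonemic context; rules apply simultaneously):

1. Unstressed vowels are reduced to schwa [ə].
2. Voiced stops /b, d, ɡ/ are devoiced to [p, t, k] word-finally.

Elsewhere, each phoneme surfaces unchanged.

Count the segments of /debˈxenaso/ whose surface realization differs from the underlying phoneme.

3

Segments that undergo a rule: /e/ → [ə] (rule 1); /a/ → [ə] (rule 1); /o/ → [ə] (rule 1).
All other segments surface unchanged.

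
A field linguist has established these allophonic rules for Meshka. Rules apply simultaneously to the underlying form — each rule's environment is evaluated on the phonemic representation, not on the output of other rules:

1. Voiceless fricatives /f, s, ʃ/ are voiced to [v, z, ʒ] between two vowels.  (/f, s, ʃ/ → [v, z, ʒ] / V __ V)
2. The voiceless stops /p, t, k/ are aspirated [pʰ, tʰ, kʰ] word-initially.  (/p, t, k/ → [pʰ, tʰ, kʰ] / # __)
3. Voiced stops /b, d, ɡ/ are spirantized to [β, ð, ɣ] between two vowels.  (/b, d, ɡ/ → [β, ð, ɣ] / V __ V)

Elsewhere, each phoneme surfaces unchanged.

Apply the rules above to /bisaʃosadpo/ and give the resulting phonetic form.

[bizaʒozadpo]

/b/ (word-initial) is in the target of rule 3 but the environment (between two vowels) is not met → [b].
/i/ (between /b/ and /s/): no rule targets it → [i].
/s/ (between /i/ and /a/): between two vowels, so rule 1 applies → [z].
/a/ stays [a].
/ʃ/ (between /a/ and /o/): between two vowels, so rule 1 applies → [ʒ].
/o/ (between /ʃ/ and /s/) is unaffected → [o].
/s/ — between /o/ and /a/, between two vowels — surfaces as [z] (rule 1).
/a/ (between /s/ and /d/): no rule targets it → [a].
/d/ (between /a/ and /p/): rule 3 targets it, but not between two vowels → unchanged [d].
/p/ — between /d/ and /o/; rule 2 does not apply here → [p].
/o/ (word-final) is unaffected → [o].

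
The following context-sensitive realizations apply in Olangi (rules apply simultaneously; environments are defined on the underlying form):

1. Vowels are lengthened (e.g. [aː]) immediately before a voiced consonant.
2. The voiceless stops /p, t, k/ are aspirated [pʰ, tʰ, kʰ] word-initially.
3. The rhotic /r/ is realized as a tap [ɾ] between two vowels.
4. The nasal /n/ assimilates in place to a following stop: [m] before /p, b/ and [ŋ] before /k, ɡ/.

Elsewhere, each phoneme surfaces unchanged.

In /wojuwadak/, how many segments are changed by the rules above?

3

Segments that undergo a rule: /o/ → [oː] (rule 1); /u/ → [uː] (rule 1); /a/ → [aː] (rule 1).
All other segments surface unchanged.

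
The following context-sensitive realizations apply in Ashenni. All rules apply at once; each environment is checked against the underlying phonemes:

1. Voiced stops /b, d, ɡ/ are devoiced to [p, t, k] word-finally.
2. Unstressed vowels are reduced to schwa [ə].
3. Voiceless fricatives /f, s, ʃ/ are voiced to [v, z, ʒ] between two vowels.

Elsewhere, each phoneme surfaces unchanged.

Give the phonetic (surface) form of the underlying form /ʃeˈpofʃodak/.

/ʃ/ (word-initial) fails the environment for rule 3, so it stays [ʃ].
Rule 2 applies to /e/ (between /ʃ/ and /p/: in an unstressed syllable) → [ə].
/p/ — not in any rule's target class → [p].
/o/ (between /p/ and /f/): rule 2 targets it, but not in an unstressed syllable → unchanged [o].
/f/ (between /o/ and /ʃ/) is in the target of rule 3 but the environment (between two vowels) is not met → [f].
/ʃ/ (between /f/ and /o/) fails the environment for rule 3, so it stays [ʃ].
Rule 2 applies to /o/ (between /ʃ/ and /d/: in an unstressed syllable) → [ə].
/d/ (between /o/ and /a/): rule 1 targets it, but not word-finally → unchanged [d].
/a/ meets the environment for rule 2 (in an unstressed syllable) → [ə].
/k/ (word-final) is unaffected → [k].

[ʃəˈpofʃədək]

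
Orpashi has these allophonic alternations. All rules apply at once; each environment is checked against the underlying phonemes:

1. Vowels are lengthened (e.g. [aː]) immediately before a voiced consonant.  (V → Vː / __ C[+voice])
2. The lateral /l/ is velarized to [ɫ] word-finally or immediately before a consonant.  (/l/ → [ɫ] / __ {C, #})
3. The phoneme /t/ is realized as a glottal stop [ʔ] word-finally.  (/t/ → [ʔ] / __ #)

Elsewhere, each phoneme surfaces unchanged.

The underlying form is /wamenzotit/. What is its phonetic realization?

/a/ meets the environment for rule 1 (before a voiced consonant) → [aː].
/e/ meets the environment for rule 1 (before a voiced consonant) → [eː].
/o/ (between /z/ and /t/): rule 1 targets it, but not before a voiced consonant → unchanged [o].
/t/ (between /o/ and /i/) is in the target of rule 3 but the environment (word-finally) is not met → [t].
/i/ — between /t/ and /t/; rule 1 does not apply here → [i].
/t/ (word-final): word-finally, so rule 3 applies → [ʔ].

[waːmeːnzotiʔ]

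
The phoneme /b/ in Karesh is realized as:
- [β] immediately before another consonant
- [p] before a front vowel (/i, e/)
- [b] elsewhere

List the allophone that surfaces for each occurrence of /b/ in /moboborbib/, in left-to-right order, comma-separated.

[b], [b], [p], [b]

Occurrence 1 (position 3): no conditioning environment matches → elsewhere allophone [b].
Occurrence 2 (position 5): no conditioning environment matches → elsewhere allophone [b].
Occurrence 3 (position 8): before a front vowel (/i, e/) → [p].
Occurrence 4 (position 10): no conditioning environment matches → elsewhere allophone [b].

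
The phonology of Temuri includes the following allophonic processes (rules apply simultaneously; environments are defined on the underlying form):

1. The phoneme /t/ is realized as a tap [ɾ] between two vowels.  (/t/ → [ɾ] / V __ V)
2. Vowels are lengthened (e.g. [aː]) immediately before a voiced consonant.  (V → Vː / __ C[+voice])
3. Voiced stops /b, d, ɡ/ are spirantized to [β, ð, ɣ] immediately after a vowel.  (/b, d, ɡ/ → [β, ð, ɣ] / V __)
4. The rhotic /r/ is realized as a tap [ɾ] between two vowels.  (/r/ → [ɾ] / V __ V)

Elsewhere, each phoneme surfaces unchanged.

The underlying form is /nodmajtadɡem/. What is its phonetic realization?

[noːðmaːjtaːðɡeːm]

/n/ (word-initial): no rule targets it → [n].
Rule 2 applies to /o/ (between /n/ and /d/: before a voiced consonant) → [oː].
/d/ — between /o/ and /m/, immediately after a vowel — surfaces as [ð] (rule 3).
/m/ stays [m].
/a/ meets the environment for rule 2 (before a voiced consonant) → [aː].
/j/ (between /a/ and /t/): no rule targets it → [j].
/t/ (between /j/ and /a/): rule 1 targets it, but not between two vowels → unchanged [t].
/a/ — between /t/ and /d/, before a voiced consonant — surfaces as [aː] (rule 2).
/d/ meets the environment for rule 3 (immediately after a vowel) → [ð].
/ɡ/ — between /d/ and /e/; rule 3 does not apply here → [ɡ].
Rule 2 applies to /e/ (between /ɡ/ and /m/: before a voiced consonant) → [eː].
/m/ (word-final) is unaffected → [m].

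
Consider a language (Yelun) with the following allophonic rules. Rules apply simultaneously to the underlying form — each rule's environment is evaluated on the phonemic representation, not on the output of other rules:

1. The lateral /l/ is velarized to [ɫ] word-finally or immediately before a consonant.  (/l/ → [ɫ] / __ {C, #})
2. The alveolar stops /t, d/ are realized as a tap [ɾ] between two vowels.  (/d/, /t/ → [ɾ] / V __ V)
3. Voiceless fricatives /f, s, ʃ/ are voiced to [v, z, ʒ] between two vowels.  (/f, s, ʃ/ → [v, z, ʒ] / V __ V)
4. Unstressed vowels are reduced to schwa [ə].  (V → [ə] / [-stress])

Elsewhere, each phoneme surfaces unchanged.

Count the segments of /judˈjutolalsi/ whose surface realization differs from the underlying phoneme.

Segments that undergo a rule: /u/ → [ə] (rule 4); /t/ → [ɾ] (rule 2); /o/ → [ə] (rule 4); /a/ → [ə] (rule 4); /l/ → [ɫ] (rule 1); /i/ → [ə] (rule 4).
All other segments surface unchanged.

6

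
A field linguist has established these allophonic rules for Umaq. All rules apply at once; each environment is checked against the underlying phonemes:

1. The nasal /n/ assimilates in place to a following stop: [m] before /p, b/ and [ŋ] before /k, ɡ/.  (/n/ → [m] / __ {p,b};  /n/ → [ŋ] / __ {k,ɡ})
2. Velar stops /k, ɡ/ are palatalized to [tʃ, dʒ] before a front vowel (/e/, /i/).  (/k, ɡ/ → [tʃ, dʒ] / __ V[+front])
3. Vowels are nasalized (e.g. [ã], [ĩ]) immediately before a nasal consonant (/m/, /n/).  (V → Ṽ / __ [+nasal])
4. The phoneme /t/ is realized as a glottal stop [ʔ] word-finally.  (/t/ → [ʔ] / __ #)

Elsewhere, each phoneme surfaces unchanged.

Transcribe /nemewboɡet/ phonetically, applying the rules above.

[nẽmewbodʒeʔ]

/n/ (word-initial) is in the target of rule 1 but the environment (before a labial or velar stop) is not met → [n].
/e/ (between /n/ and /m/): before a nasal consonant, so rule 3 applies → [ẽ].
/m/ (between /e/ and /e/) is unaffected → [m].
/e/ (between /m/ and /w/) is in the target of rule 3 but the environment (before a nasal consonant) is not met → [e].
/w/ stays [w].
/b/ stays [b].
/o/ (between /b/ and /ɡ/) fails the environment for rule 3, so it stays [o].
/ɡ/ — between /o/ and /e/, before a front vowel — surfaces as [dʒ] (rule 2).
/e/ (between /ɡ/ and /t/) is in the target of rule 3 but the environment (before a nasal consonant) is not met → [e].
/t/ (word-final): word-finally, so rule 4 applies → [ʔ].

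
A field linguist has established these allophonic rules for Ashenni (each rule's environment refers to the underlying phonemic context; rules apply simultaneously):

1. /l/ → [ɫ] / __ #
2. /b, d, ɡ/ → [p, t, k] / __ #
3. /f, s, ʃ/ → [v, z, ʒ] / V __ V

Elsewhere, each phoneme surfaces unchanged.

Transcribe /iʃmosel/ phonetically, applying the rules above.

[iʃmozeɫ]

/i/ (word-initial) is unaffected → [i].
/ʃ/ (between /i/ and /m/): rule 3 targets it, but not between two vowels → unchanged [ʃ].
/m/ — not in any rule's target class → [m].
/o/ stays [o].
Rule 3 applies to /s/ (between /o/ and /e/: between two vowels) → [z].
/e/ (between /s/ and /l/): no rule targets it → [e].
/l/ (word-final) occurs word-finally → [ɫ] by rule 1.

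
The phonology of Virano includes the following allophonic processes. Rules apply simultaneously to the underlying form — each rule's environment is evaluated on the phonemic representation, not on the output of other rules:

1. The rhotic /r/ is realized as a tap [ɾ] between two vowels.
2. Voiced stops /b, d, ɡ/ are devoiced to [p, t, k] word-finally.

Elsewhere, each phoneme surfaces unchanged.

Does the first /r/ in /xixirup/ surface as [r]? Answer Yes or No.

/r/ (between /i/ and /u/) occurs between two vowels → [ɾ] by rule 1.
The actual realization is [ɾ], not [r].

No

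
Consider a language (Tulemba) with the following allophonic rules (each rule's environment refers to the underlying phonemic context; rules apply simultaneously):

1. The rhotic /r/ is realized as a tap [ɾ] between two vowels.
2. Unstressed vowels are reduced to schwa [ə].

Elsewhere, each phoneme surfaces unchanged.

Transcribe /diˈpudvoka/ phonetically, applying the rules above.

[dəˈpudvəkə]

Rule 2 applies to /i/ (between /d/ and /p/: in an unstressed syllable) → [ə].
/u/ (between /p/ and /d/) fails the environment for rule 2, so it stays [u].
/o/ — between /v/ and /k/, in an unstressed syllable — surfaces as [ə] (rule 2).
Rule 2 applies to /a/ (word-final: in an unstressed syllable) → [ə].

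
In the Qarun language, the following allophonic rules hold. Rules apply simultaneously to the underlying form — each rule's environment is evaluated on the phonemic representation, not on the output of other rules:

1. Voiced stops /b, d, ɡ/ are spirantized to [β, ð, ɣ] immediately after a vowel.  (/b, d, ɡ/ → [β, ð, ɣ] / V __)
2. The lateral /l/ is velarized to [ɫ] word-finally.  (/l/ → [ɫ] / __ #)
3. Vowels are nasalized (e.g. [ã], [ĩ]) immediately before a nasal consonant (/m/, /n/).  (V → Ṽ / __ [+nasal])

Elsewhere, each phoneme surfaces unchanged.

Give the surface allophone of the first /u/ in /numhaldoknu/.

/u/ (between /n/ and /m/): before a nasal consonant, so rule 3 applies → [ũ].

[ũ]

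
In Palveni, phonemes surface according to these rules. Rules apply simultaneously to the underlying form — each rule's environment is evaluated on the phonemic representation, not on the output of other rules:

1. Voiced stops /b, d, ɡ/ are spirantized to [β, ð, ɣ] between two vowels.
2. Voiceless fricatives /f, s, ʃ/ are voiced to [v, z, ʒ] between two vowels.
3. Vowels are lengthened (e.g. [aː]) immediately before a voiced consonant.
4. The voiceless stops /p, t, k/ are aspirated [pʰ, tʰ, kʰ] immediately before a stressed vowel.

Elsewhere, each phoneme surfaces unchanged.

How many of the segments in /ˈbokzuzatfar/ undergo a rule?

2

Segments that undergo a rule: /u/ → [uː] (rule 3); /a/ → [aː] (rule 3).
All other segments surface unchanged.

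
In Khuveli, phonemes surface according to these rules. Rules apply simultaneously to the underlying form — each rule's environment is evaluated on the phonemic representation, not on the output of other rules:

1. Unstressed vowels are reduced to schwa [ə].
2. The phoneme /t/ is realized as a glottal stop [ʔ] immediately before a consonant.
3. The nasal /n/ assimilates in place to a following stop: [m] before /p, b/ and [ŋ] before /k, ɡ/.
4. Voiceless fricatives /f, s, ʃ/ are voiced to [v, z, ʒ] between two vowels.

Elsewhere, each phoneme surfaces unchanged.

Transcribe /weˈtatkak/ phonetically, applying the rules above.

[wəˈtaʔkək]

/w/ stays [w].
/e/ (between /w/ and /t/): in an unstressed syllable, so rule 1 applies → [ə].
/t/ (between /e/ and /a/): rule 2 targets it, but not immediately before a consonant → unchanged [t].
/a/ (between /t/ and /t/) fails the environment for rule 1, so it stays [a].
Rule 2 applies to /t/ (between /a/ and /k/: immediately before a consonant) → [ʔ].
/k/ — not in any rule's target class → [k].
Rule 1 applies to /a/ (between /k/ and /k/: in an unstressed syllable) → [ə].
/k/ (word-final): no rule targets it → [k].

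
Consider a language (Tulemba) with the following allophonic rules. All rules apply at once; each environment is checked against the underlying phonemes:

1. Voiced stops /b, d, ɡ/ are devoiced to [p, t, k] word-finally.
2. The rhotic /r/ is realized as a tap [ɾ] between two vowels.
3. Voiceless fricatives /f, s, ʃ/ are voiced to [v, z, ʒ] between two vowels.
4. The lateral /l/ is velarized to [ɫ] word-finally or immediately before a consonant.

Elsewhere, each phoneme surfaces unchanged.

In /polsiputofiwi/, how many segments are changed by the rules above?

Segments that undergo a rule: /l/ → [ɫ] (rule 4); /f/ → [v] (rule 3).
All other segments surface unchanged.

2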